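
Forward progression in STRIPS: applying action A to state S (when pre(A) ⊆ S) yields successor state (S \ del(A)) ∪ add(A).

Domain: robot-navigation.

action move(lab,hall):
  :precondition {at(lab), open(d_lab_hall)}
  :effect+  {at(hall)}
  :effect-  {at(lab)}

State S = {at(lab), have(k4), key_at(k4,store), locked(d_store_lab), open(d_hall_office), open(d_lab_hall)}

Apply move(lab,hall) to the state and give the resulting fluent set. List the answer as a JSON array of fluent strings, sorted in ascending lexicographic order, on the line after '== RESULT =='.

Progress:
  pre ⊆ S: {at(lab), open(d_lab_hall)} ⊆ S  — applicable
  S \ del = {have(k4), key_at(k4,store), locked(d_store_lab), open(d_hall_office), open(d_lab_hall)}
  ∪ add   = {at(hall), have(k4), key_at(k4,store), locked(d_store_lab), open(d_hall_office), open(d_lab_hall)}

== RESULT ==
["at(hall)", "have(k4)", "key_at(k4,store)", "locked(d_store_lab)", "open(d_hall_office)", "open(d_lab_hall)"]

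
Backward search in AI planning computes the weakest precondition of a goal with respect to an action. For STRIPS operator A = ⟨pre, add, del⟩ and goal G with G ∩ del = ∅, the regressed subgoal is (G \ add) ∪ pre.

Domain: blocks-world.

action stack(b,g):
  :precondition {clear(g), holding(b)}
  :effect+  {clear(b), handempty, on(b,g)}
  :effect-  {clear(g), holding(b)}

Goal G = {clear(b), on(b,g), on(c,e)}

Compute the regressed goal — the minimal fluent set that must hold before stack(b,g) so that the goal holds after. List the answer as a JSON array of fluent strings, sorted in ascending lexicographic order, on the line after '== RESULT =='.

Compute (G \ add) ∪ pre:
  G ∩ del = {}  (empty — regression defined)
  G \ add = {clear(b), on(b,g), on(c,e)} \ {clear(b), handempty, on(b,g)} = {on(c,e)}
  ∪ pre   = {on(c,e)} ∪ {clear(g), holding(b)}
          = {clear(g), holding(b), on(c,e)}

== RESULT ==
["clear(g)", "holding(b)", "on(c,e)"]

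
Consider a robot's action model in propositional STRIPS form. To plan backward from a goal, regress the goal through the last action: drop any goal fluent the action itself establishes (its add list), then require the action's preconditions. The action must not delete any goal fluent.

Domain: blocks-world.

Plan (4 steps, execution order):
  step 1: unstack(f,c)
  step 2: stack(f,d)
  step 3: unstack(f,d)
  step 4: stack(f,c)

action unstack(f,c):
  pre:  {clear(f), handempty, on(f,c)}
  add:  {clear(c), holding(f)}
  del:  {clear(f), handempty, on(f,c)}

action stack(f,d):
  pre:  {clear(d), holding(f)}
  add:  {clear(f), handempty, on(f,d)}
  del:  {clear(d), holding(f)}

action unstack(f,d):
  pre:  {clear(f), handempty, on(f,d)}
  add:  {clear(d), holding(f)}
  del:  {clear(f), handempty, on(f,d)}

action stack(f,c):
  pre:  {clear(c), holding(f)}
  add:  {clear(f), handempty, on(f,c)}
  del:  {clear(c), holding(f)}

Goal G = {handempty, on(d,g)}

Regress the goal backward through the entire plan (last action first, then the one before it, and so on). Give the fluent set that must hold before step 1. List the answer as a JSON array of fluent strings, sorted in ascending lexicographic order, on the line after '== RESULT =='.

Regress step by step:
  through step 4 (stack(f,c)): drop {handempty}, keep {on(d,g)}, require {clear(c), holding(f)}
    → {clear(c), holding(f), on(d,g)}
  through step 3 (unstack(f,d)): drop {holding(f)}, keep {clear(c), on(d,g)}, require {clear(f), handempty, on(f,d)}
    → {clear(c), clear(f), handempty, on(d,g), on(f,d)}
  through step 2 (stack(f,d)): drop {clear(f), handempty, on(f,d)}, keep {clear(c), on(d,g)}, require {clear(d), holding(f)}
    → {clear(c), clear(d), holding(f), on(d,g)}
  through step 1 (unstack(f,c)): drop {clear(c), holding(f)}, keep {clear(d), on(d,g)}, require {clear(f), handempty, on(f,c)}
    → {clear(d), clear(f), handempty, on(d,g), on(f,c)}

== RESULT ==
["clear(d)", "clear(f)", "handempty", "on(d,g)", "on(f,c)"]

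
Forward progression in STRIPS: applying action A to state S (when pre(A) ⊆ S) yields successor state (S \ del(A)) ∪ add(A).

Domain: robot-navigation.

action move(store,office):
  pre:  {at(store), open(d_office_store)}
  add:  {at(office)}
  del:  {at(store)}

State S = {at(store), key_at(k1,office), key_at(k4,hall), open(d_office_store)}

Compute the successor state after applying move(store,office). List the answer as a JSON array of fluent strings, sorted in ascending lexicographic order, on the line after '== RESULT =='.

Compute (S \ del) ∪ add:
  pre ⊆ S: {at(store), open(d_office_store)} ⊆ S  — applicable
  S \ del = {key_at(k1,office), key_at(k4,hall), open(d_office_store)}
  ∪ add   = {at(office), key_at(k1,office), key_at(k4,hall), open(d_office_store)}

== RESULT ==
["at(office)", "key_at(k1,office)", "key_at(k4,hall)", "open(d_office_store)"]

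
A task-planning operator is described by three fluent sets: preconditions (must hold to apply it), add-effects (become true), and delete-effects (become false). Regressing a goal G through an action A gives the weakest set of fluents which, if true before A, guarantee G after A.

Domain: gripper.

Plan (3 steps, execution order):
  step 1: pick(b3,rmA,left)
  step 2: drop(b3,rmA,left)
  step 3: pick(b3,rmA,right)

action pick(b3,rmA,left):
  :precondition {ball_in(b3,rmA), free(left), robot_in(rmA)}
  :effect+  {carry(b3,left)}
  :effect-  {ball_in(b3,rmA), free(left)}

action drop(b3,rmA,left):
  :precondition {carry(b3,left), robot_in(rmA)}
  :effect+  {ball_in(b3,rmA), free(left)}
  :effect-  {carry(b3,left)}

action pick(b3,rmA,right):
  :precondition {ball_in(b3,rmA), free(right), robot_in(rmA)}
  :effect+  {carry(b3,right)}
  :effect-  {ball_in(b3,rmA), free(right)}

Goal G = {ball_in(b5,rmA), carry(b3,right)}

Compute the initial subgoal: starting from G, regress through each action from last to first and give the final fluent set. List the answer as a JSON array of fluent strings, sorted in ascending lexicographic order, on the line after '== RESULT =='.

Regress step by step:
  through step 3 (pick(b3,rmA,right)): drop {carry(b3,right)}, keep {ball_in(b5,rmA)}, require {ball_in(b3,rmA), free(right), robot_in(rmA)}
    → {ball_in(b3,rmA), ball_in(b5,rmA), free(right), robot_in(rmA)}
  through step 2 (drop(b3,rmA,left)): drop {ball_in(b3,rmA)}, keep {ball_in(b5,rmA), free(right), robot_in(rmA)}, require {carry(b3,left), robot_in(rmA)}
    → {ball_in(b5,rmA), carry(b3,left), free(right), robot_in(rmA)}
  through step 1 (pick(b3,rmA,left)): drop {carry(b3,left)}, keep {ball_in(b5,rmA), free(right), robot_in(rmA)}, require {ball_in(b3,rmA), free(left), robot_in(rmA)}
    → {ball_in(b3,rmA), ball_in(b5,rmA), free(left), free(right), robot_in(rmA)}

== RESULT ==
["ball_in(b3,rmA)", "ball_in(b5,rmA)", "free(left)", "free(right)", "robot_in(rmA)"]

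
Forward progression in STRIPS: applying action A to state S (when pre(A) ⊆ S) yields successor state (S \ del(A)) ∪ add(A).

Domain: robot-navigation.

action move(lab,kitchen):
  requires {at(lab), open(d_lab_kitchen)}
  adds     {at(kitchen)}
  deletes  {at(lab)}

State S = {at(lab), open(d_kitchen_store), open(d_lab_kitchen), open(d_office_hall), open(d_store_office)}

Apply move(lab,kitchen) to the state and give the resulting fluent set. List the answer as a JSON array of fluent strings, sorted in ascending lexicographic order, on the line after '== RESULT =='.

Progress:
  pre ⊆ S: {at(lab), open(d_lab_kitchen)} ⊆ S  — applicable
  S \ del = {open(d_kitchen_store), open(d_lab_kitchen), open(d_office_hall), open(d_store_office)}
  ∪ add   = {at(kitchen), open(d_kitchen_store), open(d_lab_kitchen), open(d_office_hall), open(d_store_office)}

== RESULT ==
["at(kitchen)", "open(d_kitchen_store)", "open(d_lab_kitchen)", "open(d_office_hall)", "open(d_store_office)"]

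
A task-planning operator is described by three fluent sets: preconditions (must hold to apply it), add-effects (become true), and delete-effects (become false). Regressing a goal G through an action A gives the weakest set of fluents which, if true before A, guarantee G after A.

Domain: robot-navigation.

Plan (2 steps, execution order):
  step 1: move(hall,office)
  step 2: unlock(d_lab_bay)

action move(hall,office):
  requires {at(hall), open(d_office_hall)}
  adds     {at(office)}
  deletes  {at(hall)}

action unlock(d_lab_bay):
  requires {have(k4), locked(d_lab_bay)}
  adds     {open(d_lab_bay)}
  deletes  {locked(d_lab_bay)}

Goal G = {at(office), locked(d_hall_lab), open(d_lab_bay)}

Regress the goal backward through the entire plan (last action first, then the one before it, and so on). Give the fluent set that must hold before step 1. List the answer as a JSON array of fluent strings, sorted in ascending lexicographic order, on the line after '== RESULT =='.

Work backward from the goal:
  through step 2 (unlock(d_lab_bay)): drop {open(d_lab_bay)}, keep {at(office), locked(d_hall_lab)}, require {have(k4), locked(d_lab_bay)}
    → {at(office), have(k4), locked(d_hall_lab), locked(d_lab_bay)}
  through step 1 (move(hall,office)): drop {at(office)}, keep {have(k4), locked(d_hall_lab), locked(d_lab_bay)}, require {at(hall), open(d_office_hall)}
    → {at(hall), have(k4), locked(d_hall_lab), locked(d_lab_bay), open(d_office_hall)}

== RESULT ==
["at(hall)", "have(k4)", "locked(d_hall_lab)", "locked(d_lab_bay)", "open(d_office_hall)"]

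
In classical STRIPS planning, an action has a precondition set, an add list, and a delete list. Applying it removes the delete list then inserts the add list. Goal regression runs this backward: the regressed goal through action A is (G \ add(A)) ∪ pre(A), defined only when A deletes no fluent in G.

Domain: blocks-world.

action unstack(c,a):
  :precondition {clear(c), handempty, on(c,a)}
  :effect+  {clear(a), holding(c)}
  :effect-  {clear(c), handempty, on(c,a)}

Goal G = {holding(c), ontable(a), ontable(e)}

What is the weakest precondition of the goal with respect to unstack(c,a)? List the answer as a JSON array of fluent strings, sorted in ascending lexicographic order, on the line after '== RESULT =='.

Regress:
  G ∩ del = {}  (empty — regression defined)
  G \ add = {holding(c), ontable(a), ontable(e)} \ {clear(a), holding(c)} = {ontable(a), ontable(e)}
  ∪ pre   = {ontable(a), ontable(e)} ∪ {clear(c), handempty, on(c,a)}
          = {clear(c), handempty, on(c,a), ontable(a), ontable(e)}

== RESULT ==
["clear(c)", "handempty", "on(c,a)", "ontable(a)", "ontable(e)"]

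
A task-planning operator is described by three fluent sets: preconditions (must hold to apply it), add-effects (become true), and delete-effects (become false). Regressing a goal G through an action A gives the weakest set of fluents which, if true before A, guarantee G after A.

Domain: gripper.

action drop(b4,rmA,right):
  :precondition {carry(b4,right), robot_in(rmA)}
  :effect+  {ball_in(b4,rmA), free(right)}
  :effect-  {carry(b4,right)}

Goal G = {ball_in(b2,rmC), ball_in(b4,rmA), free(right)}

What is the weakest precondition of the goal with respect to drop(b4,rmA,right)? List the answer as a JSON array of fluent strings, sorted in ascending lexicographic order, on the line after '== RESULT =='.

Regress:
  G ∩ del = {}  (empty — regression defined)
  G \ add = {ball_in(b2,rmC), ball_in(b4,rmA), free(right)} \ {ball_in(b4,rmA), free(right)} = {ball_in(b2,rmC)}
  ∪ pre   = {ball_in(b2,rmC)} ∪ {carry(b4,right), robot_in(rmA)}
          = {ball_in(b2,rmC), carry(b4,right), robot_in(rmA)}

== RESULT ==
["ball_in(b2,rmC)", "carry(b4,right)", "robot_in(rmA)"]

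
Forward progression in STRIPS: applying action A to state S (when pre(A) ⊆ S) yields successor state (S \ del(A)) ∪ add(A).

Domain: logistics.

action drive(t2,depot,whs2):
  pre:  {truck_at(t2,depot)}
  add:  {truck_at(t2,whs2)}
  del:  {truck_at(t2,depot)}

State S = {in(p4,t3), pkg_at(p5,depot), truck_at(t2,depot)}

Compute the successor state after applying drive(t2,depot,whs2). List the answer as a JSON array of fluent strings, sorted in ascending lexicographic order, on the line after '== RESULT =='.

Progress:
  pre ⊆ S: {truck_at(t2,depot)} ⊆ S  — applicable
  S \ del = {in(p4,t3), pkg_at(p5,depot)}
  ∪ add   = {in(p4,t3), pkg_at(p5,depot), truck_at(t2,whs2)}

== RESULT ==
["in(p4,t3)", "pkg_at(p5,depot)", "truck_at(t2,whs2)"]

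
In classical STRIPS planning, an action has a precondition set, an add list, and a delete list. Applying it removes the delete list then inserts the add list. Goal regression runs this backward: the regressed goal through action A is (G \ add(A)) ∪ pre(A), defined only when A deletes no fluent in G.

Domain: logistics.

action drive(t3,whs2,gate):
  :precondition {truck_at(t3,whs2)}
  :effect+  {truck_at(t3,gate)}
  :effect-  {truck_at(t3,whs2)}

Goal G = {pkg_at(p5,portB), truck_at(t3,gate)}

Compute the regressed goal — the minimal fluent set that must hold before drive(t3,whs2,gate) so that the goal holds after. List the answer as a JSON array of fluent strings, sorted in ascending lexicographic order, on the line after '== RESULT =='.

Compute (G \ add) ∪ pre:
  G ∩ del = {}  (empty — regression defined)
  G \ add = {pkg_at(p5,portB), truck_at(t3,gate)} \ {truck_at(t3,gate)} = {pkg_at(p5,portB)}
  ∪ pre   = {pkg_at(p5,portB)} ∪ {truck_at(t3,whs2)}
          = {pkg_at(p5,portB), truck_at(t3,whs2)}

== RESULT ==
["pkg_at(p5,portB)", "truck_at(t3,whs2)"]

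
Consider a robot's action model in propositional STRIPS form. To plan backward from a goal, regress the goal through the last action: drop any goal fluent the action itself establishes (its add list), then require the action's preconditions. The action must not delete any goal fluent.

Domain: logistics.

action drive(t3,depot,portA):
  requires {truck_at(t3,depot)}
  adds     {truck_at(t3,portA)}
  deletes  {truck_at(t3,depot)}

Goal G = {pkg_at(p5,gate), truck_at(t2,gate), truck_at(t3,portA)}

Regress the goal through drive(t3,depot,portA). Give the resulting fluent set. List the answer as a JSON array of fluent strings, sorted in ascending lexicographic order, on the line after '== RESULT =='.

Compute (G \ add) ∪ pre:
  G ∩ del = {}  (empty — regression defined)
  G \ add = {pkg_at(p5,gate), truck_at(t2,gate), truck_at(t3,portA)} \ {truck_at(t3,portA)} = {pkg_at(p5,gate), truck_at(t2,gate)}
  ∪ pre   = {pkg_at(p5,gate), truck_at(t2,gate)} ∪ {truck_at(t3,depot)}
          = {pkg_at(p5,gate), truck_at(t2,gate), truck_at(t3,depot)}

== RESULT ==
["pkg_at(p5,gate)", "truck_at(t2,gate)", "truck_at(t3,depot)"]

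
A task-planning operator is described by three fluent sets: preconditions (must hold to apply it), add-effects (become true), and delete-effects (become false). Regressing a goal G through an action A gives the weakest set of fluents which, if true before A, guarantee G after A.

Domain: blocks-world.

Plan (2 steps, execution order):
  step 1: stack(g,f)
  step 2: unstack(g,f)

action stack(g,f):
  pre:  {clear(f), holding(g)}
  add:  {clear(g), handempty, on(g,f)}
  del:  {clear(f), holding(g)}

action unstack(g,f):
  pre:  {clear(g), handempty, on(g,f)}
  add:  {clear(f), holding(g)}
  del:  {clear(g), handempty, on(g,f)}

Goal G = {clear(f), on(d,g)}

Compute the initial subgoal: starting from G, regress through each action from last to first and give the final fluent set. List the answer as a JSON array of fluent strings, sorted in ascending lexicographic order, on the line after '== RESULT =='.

Regress step by step:
  through step 2 (unstack(g,f)): drop {clear(f)}, keep {on(d,g)}, require {clear(g), handempty, on(g,f)}
    → {clear(g), handempty, on(d,g), on(g,f)}
  through step 1 (stack(g,f)): drop {clear(g), handempty, on(g,f)}, keep {on(d,g)}, require {clear(f), holding(g)}
    → {clear(f), holding(g), on(d,g)}

== RESULT ==
["clear(f)", "holding(g)", "on(d,g)"]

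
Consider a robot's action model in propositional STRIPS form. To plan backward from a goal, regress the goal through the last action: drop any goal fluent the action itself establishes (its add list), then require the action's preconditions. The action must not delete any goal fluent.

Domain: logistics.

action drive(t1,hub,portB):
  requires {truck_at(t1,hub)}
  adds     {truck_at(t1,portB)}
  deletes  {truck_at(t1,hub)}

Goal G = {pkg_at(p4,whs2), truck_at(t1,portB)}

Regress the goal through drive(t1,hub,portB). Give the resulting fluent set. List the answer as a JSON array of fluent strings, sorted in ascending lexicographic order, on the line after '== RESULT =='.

Compute (G \ add) ∪ pre:
  G ∩ del = {}  (empty — regression defined)
  G \ add = {pkg_at(p4,whs2), truck_at(t1,portB)} \ {truck_at(t1,portB)} = {pkg_at(p4,whs2)}
  ∪ pre   = {pkg_at(p4,whs2)} ∪ {truck_at(t1,hub)}
          = {pkg_at(p4,whs2), truck_at(t1,hub)}

== RESULT ==
["pkg_at(p4,whs2)", "truck_at(t1,hub)"]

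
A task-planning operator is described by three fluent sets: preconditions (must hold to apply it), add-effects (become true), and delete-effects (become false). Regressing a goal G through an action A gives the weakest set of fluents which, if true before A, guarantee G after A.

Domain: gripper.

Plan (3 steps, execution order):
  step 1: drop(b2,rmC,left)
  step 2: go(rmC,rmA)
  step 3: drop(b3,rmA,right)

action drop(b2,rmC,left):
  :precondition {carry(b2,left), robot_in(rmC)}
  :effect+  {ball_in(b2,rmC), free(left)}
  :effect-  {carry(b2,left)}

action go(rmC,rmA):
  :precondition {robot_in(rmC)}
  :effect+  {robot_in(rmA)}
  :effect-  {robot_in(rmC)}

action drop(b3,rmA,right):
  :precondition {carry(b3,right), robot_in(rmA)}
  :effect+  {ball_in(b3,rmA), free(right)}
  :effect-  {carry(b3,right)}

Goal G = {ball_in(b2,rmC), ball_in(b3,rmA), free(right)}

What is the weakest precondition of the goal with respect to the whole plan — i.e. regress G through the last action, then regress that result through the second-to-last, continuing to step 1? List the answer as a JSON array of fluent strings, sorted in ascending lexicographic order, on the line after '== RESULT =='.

Regress step by step:
  through step 3 (drop(b3,rmA,right)): drop {ball_in(b3,rmA), free(right)}, keep {ball_in(b2,rmC)}, require {carry(b3,right), robot_in(rmA)}
    → {ball_in(b2,rmC), carry(b3,right), robot_in(rmA)}
  through step 2 (go(rmC,rmA)): drop {robot_in(rmA)}, keep {ball_in(b2,rmC), carry(b3,right)}, require {robot_in(rmC)}
    → {ball_in(b2,rmC), carry(b3,right), robot_in(rmC)}
  through step 1 (drop(b2,rmC,left)): drop {ball_in(b2,rmC)}, keep {carry(b3,right), robot_in(rmC)}, require {carry(b2,left), robot_in(rmC)}
    → {carry(b2,left), carry(b3,right), robot_in(rmC)}

== RESULT ==
["carry(b2,left)", "carry(b3,right)", "robot_in(rmC)"]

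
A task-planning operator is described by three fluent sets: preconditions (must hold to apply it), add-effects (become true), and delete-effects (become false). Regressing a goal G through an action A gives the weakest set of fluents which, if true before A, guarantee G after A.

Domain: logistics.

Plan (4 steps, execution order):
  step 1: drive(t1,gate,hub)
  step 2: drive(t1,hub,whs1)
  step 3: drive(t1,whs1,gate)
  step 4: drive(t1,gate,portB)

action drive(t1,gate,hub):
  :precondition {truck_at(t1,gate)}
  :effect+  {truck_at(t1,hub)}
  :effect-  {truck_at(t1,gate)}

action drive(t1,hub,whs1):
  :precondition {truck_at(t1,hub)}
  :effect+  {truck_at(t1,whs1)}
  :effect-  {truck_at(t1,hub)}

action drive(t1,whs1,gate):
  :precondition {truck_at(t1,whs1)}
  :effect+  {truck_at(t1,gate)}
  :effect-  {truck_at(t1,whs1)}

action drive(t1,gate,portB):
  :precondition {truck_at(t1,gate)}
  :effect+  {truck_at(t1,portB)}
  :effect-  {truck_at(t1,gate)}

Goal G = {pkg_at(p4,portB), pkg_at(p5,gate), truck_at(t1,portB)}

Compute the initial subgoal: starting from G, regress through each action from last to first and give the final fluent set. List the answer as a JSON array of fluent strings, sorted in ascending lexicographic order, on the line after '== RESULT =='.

Regress step by step:
  through step 4 (drive(t1,gate,portB)): drop {truck_at(t1,portB)}, keep {pkg_at(p4,portB), pkg_at(p5,gate)}, require {truck_at(t1,gate)}
    → {pkg_at(p4,portB), pkg_at(p5,gate), truck_at(t1,gate)}
  through step 3 (drive(t1,whs1,gate)): drop {truck_at(t1,gate)}, keep {pkg_at(p4,portB), pkg_at(p5,gate)}, require {truck_at(t1,whs1)}
    → {pkg_at(p4,portB), pkg_at(p5,gate), truck_at(t1,whs1)}
  through step 2 (drive(t1,hub,whs1)): drop {truck_at(t1,whs1)}, keep {pkg_at(p4,portB), pkg_at(p5,gate)}, require {truck_at(t1,hub)}
    → {pkg_at(p4,portB), pkg_at(p5,gate), truck_at(t1,hub)}
  through step 1 (drive(t1,gate,hub)): drop {truck_at(t1,hub)}, keep {pkg_at(p4,portB), pkg_at(p5,gate)}, require {truck_at(t1,gate)}
    → {pkg_at(p4,portB), pkg_at(p5,gate), truck_at(t1,gate)}

== RESULT ==
["pkg_at(p4,portB)", "pkg_at(p5,gate)", "truck_at(t1,gate)"]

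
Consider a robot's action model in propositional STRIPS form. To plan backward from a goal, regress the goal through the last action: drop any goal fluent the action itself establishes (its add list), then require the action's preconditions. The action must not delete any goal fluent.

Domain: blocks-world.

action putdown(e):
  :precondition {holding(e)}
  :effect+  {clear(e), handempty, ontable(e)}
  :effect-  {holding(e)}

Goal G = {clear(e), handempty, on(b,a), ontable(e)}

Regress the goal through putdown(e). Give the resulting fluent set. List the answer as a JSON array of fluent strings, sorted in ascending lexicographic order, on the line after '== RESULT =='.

Compute (G \ add) ∪ pre:
  G ∩ del = {}  (empty — regression defined)
  G \ add = {clear(e), handempty, on(b,a), ontable(e)} \ {clear(e), handempty, ontable(e)} = {on(b,a)}
  ∪ pre   = {on(b,a)} ∪ {holding(e)}
          = {holding(e), on(b,a)}

== RESULT ==
["holding(e)", "on(b,a)"]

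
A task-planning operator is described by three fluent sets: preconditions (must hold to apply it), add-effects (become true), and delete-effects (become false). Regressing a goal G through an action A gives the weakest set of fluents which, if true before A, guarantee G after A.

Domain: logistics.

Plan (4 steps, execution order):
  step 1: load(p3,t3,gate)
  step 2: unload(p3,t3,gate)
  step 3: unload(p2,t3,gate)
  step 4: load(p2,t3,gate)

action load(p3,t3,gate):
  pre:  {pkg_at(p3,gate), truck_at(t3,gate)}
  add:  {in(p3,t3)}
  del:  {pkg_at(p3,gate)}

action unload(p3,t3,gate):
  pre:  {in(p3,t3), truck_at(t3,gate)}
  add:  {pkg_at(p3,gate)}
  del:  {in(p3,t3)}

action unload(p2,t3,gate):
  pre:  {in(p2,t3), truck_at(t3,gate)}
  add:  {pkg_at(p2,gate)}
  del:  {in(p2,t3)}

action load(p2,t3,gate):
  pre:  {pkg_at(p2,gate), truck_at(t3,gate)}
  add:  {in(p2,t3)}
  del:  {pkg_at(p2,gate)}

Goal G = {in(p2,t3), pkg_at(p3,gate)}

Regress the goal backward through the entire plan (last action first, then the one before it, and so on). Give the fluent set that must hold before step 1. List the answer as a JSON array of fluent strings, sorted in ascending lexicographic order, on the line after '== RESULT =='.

Regress step by step:
  through step 4 (load(p2,t3,gate)): drop {in(p2,t3)}, keep {pkg_at(p3,gate)}, require {pkg_at(p2,gate), truck_at(t3,gate)}
    → {pkg_at(p2,gate), pkg_at(p3,gate), truck_at(t3,gate)}
  through step 3 (unload(p2,t3,gate)): drop {pkg_at(p2,gate)}, keep {pkg_at(p3,gate), truck_at(t3,gate)}, require {in(p2,t3), truck_at(t3,gate)}
    → {in(p2,t3), pkg_at(p3,gate), truck_at(t3,gate)}
  through step 2 (unload(p3,t3,gate)): drop {pkg_at(p3,gate)}, keep {in(p2,t3), truck_at(t3,gate)}, require {in(p3,t3), truck_at(t3,gate)}
    → {in(p2,t3), in(p3,t3), truck_at(t3,gate)}
  through step 1 (load(p3,t3,gate)): drop {in(p3,t3)}, keep {in(p2,t3), truck_at(t3,gate)}, require {pkg_at(p3,gate), truck_at(t3,gate)}
    → {in(p2,t3), pkg_at(p3,gate), truck_at(t3,gate)}

== RESULT ==
["in(p2,t3)", "pkg_at(p3,gate)", "truck_at(t3,gate)"]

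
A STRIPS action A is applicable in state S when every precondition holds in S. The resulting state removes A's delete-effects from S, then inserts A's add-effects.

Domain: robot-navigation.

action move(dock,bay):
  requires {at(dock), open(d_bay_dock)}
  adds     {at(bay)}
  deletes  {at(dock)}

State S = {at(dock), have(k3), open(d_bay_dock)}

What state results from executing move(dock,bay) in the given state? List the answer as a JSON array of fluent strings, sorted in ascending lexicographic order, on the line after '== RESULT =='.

Progress:
  pre ⊆ S: {at(dock), open(d_bay_dock)} ⊆ S  — applicable
  S \ del = {have(k3), open(d_bay_dock)}
  ∪ add   = {at(bay), have(k3), open(d_bay_dock)}

== RESULT ==
["at(bay)", "have(k3)", "open(d_bay_dock)"]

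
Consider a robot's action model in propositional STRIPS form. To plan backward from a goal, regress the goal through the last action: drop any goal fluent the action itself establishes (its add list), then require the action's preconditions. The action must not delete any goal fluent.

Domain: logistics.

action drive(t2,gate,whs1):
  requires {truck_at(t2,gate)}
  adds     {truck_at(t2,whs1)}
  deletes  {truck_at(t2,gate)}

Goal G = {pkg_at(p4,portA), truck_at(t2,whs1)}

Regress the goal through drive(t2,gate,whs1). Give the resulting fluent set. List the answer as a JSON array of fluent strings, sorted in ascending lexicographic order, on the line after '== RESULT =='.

Regress:
  G ∩ del = {}  (empty — regression defined)
  G \ add = {pkg_at(p4,portA), truck_at(t2,whs1)} \ {truck_at(t2,whs1)} = {pkg_at(p4,portA)}
  ∪ pre   = {pkg_at(p4,portA)} ∪ {truck_at(t2,gate)}
          = {pkg_at(p4,portA), truck_at(t2,gate)}

== RESULT ==
["pkg_at(p4,portA)", "truck_at(t2,gate)"]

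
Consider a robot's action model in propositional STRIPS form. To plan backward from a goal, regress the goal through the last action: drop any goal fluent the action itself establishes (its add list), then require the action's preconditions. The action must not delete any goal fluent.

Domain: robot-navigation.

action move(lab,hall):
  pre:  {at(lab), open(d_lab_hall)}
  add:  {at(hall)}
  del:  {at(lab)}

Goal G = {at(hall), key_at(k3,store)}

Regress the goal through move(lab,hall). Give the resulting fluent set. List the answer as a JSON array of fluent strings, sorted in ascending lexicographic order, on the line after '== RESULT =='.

Regress:
  G ∩ del = {}  (empty — regression defined)
  G \ add = {at(hall), key_at(k3,store)} \ {at(hall)} = {key_at(k3,store)}
  ∪ pre   = {key_at(k3,store)} ∪ {at(lab), open(d_lab_hall)}
          = {at(lab), key_at(k3,store), open(d_lab_hall)}

== RESULT ==
["at(lab)", "key_at(k3,store)", "open(d_lab_hall)"]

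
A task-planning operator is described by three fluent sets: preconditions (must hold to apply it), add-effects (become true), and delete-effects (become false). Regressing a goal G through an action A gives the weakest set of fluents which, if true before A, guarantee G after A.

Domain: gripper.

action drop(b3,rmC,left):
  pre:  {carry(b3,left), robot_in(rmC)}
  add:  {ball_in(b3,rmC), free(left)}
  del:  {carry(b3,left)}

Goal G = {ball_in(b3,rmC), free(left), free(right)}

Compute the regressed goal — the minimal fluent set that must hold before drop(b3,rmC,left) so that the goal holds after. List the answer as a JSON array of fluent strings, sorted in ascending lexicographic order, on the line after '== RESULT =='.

Compute (G \ add) ∪ pre:
  G ∩ del = {}  (empty — regression defined)
  G \ add = {ball_in(b3,rmC), free(left), free(right)} \ {ball_in(b3,rmC), free(left)} = {free(right)}
  ∪ pre   = {free(right)} ∪ {carry(b3,left), robot_in(rmC)}
          = {carry(b3,left), free(right), robot_in(rmC)}

== RESULT ==
["carry(b3,left)", "free(right)", "robot_in(rmC)"]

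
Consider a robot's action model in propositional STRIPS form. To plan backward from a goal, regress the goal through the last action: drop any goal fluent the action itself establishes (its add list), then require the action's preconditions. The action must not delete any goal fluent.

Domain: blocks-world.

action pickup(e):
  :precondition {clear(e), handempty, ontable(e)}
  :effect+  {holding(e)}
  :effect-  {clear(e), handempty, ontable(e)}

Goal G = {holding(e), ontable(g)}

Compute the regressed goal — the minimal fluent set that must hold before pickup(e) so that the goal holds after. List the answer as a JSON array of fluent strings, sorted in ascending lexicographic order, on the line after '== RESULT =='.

Compute (G \ add) ∪ pre:
  G ∩ del = {}  (empty — regression defined)
  G \ add = {holding(e), ontable(g)} \ {holding(e)} = {ontable(g)}
  ∪ pre   = {ontable(g)} ∪ {clear(e), handempty, ontable(e)}
          = {clear(e), handempty, ontable(e), ontable(g)}

== RESULT ==
["clear(e)", "handempty", "ontable(e)", "ontable(g)"]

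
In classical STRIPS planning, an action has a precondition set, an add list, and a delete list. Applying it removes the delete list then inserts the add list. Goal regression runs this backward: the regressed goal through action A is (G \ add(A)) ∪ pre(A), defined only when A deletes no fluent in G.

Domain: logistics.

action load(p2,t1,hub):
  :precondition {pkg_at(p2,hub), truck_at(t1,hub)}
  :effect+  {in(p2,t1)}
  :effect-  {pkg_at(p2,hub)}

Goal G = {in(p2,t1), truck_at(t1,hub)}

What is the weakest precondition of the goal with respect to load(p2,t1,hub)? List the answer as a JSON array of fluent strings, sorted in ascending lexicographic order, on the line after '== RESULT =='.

Compute (G \ add) ∪ pre:
  G ∩ del = {}  (empty — regression defined)
  G \ add = {in(p2,t1), truck_at(t1,hub)} \ {in(p2,t1)} = {truck_at(t1,hub)}
  ∪ pre   = {truck_at(t1,hub)} ∪ {pkg_at(p2,hub), truck_at(t1,hub)}
          = {pkg_at(p2,hub), truck_at(t1,hub)}

== RESULT ==
["pkg_at(p2,hub)", "truck_at(t1,hub)"]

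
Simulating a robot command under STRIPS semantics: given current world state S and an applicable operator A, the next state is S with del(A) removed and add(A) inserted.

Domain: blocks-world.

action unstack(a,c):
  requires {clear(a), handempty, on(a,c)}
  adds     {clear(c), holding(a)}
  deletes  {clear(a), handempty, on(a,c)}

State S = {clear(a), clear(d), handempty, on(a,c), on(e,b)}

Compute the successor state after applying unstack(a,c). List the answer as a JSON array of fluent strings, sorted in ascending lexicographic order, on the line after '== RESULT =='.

Progress:
  pre ⊆ S: {clear(a), handempty, on(a,c)} ⊆ S  — applicable
  S \ del = {clear(d), on(e,b)}
  ∪ add   = {clear(c), clear(d), holding(a), on(e,b)}

== RESULT ==
["clear(c)", "clear(d)", "holding(a)", "on(e,b)"]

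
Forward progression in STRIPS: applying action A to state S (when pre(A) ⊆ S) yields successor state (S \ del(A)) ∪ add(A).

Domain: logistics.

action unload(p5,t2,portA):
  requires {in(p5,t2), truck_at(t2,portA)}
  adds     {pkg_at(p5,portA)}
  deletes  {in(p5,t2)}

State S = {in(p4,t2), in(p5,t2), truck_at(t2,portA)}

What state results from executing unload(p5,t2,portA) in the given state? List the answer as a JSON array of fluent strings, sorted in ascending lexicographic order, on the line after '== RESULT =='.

Progress:
  pre ⊆ S: {in(p5,t2), truck_at(t2,portA)} ⊆ S  — applicable
  S \ del = {in(p4,t2), truck_at(t2,portA)}
  ∪ add   = {in(p4,t2), pkg_at(p5,portA), truck_at(t2,portA)}

== RESULT ==
["in(p4,t2)", "pkg_at(p5,portA)", "truck_at(t2,portA)"]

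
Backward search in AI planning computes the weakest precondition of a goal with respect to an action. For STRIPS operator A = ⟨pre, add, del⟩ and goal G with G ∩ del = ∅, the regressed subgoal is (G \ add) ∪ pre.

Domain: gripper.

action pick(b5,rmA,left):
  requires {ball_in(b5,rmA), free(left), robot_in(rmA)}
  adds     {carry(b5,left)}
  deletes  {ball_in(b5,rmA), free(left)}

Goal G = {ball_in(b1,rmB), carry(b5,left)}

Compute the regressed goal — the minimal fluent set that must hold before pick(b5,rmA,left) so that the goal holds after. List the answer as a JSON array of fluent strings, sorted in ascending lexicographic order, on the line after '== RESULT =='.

Compute (G \ add) ∪ pre:
  G ∩ del = {}  (empty — regression defined)
  G \ add = {ball_in(b1,rmB), carry(b5,left)} \ {carry(b5,left)} = {ball_in(b1,rmB)}
  ∪ pre   = {ball_in(b1,rmB)} ∪ {ball_in(b5,rmA), free(left), robot_in(rmA)}
          = {ball_in(b1,rmB), ball_in(b5,rmA), free(left), robot_in(rmA)}

== RESULT ==
["ball_in(b1,rmB)", "ball_in(b5,rmA)", "free(left)", "robot_in(rmA)"]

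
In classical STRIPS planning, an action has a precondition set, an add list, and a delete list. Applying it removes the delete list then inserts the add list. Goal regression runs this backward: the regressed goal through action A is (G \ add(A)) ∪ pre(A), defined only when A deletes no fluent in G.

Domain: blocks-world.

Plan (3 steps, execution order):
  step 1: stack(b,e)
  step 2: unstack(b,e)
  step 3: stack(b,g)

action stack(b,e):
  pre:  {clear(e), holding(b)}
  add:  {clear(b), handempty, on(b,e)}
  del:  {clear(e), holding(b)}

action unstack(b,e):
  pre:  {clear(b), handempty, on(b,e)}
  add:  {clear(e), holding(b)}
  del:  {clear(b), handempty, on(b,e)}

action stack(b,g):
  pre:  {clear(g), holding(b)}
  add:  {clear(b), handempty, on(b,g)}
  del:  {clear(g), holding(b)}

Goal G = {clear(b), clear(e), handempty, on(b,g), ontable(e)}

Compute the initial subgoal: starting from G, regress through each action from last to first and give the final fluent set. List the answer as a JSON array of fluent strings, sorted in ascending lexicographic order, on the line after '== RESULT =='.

Work backward from the goal:
  through step 3 (stack(b,g)): drop {clear(b), handempty, on(b,g)}, keep {clear(e), ontable(e)}, require {clear(g), holding(b)}
    → {clear(e), clear(g), holding(b), ontable(e)}
  through step 2 (unstack(b,e)): drop {clear(e), holding(b)}, keep {clear(g), ontable(e)}, require {clear(b), handempty, on(b,e)}
    → {clear(b), clear(g), handempty, on(b,e), ontable(e)}
  through step 1 (stack(b,e)): drop {clear(b), handempty, on(b,e)}, keep {clear(g), ontable(e)}, require {clear(e), holding(b)}
    → {clear(e), clear(g), holding(b), ontable(e)}

== RESULT ==
["clear(e)", "clear(g)", "holding(b)", "ontable(e)"]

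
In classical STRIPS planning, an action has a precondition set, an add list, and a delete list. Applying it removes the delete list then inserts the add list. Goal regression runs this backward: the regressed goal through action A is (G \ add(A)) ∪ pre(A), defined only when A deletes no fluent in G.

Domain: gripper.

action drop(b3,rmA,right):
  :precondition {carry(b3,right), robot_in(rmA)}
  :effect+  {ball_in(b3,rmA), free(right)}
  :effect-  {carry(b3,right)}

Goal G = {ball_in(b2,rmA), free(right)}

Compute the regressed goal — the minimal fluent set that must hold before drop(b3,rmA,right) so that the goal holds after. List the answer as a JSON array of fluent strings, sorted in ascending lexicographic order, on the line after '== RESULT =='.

Compute (G \ add) ∪ pre:
  G ∩ del = {}  (empty — regression defined)
  G \ add = {ball_in(b2,rmA), free(right)} \ {ball_in(b3,rmA), free(right)} = {ball_in(b2,rmA)}
  ∪ pre   = {ball_in(b2,rmA)} ∪ {carry(b3,right), robot_in(rmA)}
          = {ball_in(b2,rmA), carry(b3,right), robot_in(rmA)}

== RESULT ==
["ball_in(b2,rmA)", "carry(b3,right)", "robot_in(rmA)"]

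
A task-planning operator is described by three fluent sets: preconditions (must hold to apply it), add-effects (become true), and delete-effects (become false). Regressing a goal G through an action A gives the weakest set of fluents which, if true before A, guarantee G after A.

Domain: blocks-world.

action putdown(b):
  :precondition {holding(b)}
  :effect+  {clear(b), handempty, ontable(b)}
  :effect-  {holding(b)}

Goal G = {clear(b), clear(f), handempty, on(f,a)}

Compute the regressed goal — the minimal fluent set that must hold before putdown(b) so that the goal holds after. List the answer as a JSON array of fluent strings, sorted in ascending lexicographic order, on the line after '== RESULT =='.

Regress:
  G ∩ del = {}  (empty — regression defined)
  G \ add = {clear(b), clear(f), handempty, on(f,a)} \ {clear(b), handempty, ontable(b)} = {clear(f), on(f,a)}
  ∪ pre   = {clear(f), on(f,a)} ∪ {holding(b)}
          = {clear(f), holding(b), on(f,a)}

== RESULT ==
["clear(f)", "holding(b)", "on(f,a)"]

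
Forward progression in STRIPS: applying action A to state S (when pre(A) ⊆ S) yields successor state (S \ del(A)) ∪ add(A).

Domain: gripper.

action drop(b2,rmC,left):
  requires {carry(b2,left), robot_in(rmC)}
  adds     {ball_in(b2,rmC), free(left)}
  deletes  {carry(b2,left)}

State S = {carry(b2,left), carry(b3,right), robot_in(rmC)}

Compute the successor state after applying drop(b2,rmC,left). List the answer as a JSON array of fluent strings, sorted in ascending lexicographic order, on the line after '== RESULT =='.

Progress:
  pre ⊆ S: {carry(b2,left), robot_in(rmC)} ⊆ S  — applicable
  S \ del = {carry(b3,right), robot_in(rmC)}
  ∪ add   = {ball_in(b2,rmC), carry(b3,right), free(left), robot_in(rmC)}

== RESULT ==
["ball_in(b2,rmC)", "carry(b3,right)", "free(left)", "robot_in(rmC)"]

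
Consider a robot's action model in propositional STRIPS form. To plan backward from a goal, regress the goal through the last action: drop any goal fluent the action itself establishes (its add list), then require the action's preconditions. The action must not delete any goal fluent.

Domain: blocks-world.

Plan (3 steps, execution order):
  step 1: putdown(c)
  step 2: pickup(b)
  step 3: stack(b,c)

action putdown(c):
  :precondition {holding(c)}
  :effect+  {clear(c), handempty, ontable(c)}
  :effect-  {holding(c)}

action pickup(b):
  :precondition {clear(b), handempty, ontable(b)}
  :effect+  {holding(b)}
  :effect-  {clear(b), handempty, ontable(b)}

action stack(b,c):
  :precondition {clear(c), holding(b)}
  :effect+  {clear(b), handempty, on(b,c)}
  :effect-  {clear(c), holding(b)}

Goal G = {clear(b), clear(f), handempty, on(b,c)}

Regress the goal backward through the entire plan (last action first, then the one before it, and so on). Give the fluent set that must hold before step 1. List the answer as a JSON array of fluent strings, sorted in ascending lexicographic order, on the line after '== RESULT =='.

Regress step by step:
  through step 3 (stack(b,c)): drop {clear(b), handempty, on(b,c)}, keep {clear(f)}, require {clear(c), holding(b)}
    → {clear(c), clear(f), holding(b)}
  through step 2 (pickup(b)): drop {holding(b)}, keep {clear(c), clear(f)}, require {clear(b), handempty, ontable(b)}
    → {clear(b), clear(c), clear(f), handempty, ontable(b)}
  through step 1 (putdown(c)): drop {clear(c), handempty}, keep {clear(b), clear(f), ontable(b)}, require {holding(c)}
    → {clear(b), clear(f), holding(c), ontable(b)}

== RESULT ==
["clear(b)", "clear(f)", "holding(c)", "ontable(b)"]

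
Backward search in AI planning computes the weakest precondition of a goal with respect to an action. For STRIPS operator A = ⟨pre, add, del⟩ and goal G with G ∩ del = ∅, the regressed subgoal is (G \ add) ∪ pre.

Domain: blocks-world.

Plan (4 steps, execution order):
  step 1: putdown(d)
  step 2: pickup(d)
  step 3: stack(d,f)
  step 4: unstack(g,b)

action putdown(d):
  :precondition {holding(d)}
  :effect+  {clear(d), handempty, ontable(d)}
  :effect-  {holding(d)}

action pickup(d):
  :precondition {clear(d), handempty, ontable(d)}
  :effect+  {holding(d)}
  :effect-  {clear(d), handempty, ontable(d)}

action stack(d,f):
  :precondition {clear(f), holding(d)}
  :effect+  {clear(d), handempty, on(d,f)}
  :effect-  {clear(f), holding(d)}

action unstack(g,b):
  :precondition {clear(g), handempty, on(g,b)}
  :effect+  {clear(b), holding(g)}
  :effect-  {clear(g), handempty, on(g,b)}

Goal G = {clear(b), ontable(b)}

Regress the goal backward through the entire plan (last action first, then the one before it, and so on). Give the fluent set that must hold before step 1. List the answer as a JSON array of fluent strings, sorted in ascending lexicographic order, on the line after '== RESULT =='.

Work backward from the goal:
  through step 4 (unstack(g,b)): drop {clear(b)}, keep {ontable(b)}, require {clear(g), handempty, on(g,b)}
    → {clear(g), handempty, on(g,b), ontable(b)}
  through step 3 (stack(d,f)): drop {handempty}, keep {clear(g), on(g,b), ontable(b)}, require {clear(f), holding(d)}
    → {clear(f), clear(g), holding(d), on(g,b), ontable(b)}
  through step 2 (pickup(d)): drop {holding(d)}, keep {clear(f), clear(g), on(g,b), ontable(b)}, require {clear(d), handempty, ontable(d)}
    → {clear(d), clear(f), clear(g), handempty, on(g,b), ontable(b), ontable(d)}
  through step 1 (putdown(d)): drop {clear(d), handempty, ontable(d)}, keep {clear(f), clear(g), on(g,b), ontable(b)}, require {holding(d)}
    → {clear(f), clear(g), holding(d), on(g,b), ontable(b)}

== RESULT ==
["clear(f)", "clear(g)", "holding(d)", "on(g,b)", "ontable(b)"]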